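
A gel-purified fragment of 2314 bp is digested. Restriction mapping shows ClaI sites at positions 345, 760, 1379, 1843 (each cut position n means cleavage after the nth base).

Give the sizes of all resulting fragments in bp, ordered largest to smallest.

Linear molecule, 4 cuts → 5 fragments:
  345 − 0 = 345 bp
  760 − 345 = 415 bp
  1379 − 760 = 619 bp
  1843 − 1379 = 464 bp
  2314 − 1843 = 471 bp
Sorted largest to smallest: 619, 471, 464, 415, 345 bp.

619, 471, 464, 415, 345 bp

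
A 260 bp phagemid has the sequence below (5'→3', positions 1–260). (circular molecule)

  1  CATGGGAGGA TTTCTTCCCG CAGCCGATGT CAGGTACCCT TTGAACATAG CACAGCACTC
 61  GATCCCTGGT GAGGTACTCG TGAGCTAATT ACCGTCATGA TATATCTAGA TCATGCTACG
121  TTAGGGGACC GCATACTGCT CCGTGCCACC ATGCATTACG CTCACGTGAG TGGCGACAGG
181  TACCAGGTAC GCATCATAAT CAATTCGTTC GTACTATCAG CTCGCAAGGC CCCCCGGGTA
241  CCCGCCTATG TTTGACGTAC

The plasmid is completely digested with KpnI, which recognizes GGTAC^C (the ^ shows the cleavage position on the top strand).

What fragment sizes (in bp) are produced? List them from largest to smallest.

146, 58, 56 bp

KpnI sites (GGTACC) start at positions 33, 179, 237.
KpnI cuts after base 5 of each site (before the last base), so after positions 37, 183, 241.
Circular molecule, 3 cuts → 3 fragments:
  38–183 → 146 bp
  184–241 → 58 bp
  242–260 then 1–37 → 19 + 37 = 56 bp
Sorted largest to smallest: 146, 58, 56 bp.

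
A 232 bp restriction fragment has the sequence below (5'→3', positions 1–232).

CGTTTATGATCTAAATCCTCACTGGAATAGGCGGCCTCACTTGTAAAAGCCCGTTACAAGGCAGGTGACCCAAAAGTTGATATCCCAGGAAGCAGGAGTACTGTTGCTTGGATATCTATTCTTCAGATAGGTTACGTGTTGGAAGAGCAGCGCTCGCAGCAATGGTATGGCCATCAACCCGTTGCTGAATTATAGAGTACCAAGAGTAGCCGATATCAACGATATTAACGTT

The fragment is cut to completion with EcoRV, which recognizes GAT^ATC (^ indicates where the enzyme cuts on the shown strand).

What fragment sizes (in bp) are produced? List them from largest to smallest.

EcoRV sites (GATATC) start at positions 79, 111, 212.
EcoRV cuts after base 3 of each site, so after positions 81, 113, 214.
Linear molecule, 3 cuts → 4 fragments:
  1–81 → 81 bp
  82–113 → 32 bp
  114–214 → 101 bp
  215–232 → 18 bp
Sorted largest to smallest: 101, 81, 32, 18 bp.

101, 81, 32, 18 bp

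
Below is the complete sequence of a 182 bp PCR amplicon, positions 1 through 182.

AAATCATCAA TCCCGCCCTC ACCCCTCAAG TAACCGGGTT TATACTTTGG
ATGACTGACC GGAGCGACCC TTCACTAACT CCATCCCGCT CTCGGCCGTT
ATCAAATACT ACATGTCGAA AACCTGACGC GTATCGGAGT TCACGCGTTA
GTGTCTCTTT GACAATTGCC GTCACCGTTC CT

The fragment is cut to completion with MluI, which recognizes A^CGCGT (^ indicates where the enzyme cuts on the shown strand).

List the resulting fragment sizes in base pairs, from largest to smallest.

127, 39, 16 bp

MluI sites (ACGCGT) start at positions 127, 143.
MluI cuts after the first base of each site, so after positions 127, 143.
Linear molecule, 2 cuts → 3 fragments:
  1–127 → 127 bp
  128–143 → 16 bp
  144–182 → 39 bp
Sorted largest to smallest: 127, 39, 16 bp.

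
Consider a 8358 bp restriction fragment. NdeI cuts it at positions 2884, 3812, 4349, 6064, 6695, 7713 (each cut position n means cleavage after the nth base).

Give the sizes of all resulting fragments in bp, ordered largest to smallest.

Linear molecule, 6 cuts → 7 fragments:
  2884 − 0 = 2884 bp
  3812 − 2884 = 928 bp
  4349 − 3812 = 537 bp
  6064 − 4349 = 1715 bp
  6695 − 6064 = 631 bp
  7713 − 6695 = 1018 bp
  8358 − 7713 = 645 bp
Sorted largest to smallest: 2884, 1715, 1018, 928, 645, 631, 537 bp.

2884, 1715, 1018, 928, 645, 631, 537 bp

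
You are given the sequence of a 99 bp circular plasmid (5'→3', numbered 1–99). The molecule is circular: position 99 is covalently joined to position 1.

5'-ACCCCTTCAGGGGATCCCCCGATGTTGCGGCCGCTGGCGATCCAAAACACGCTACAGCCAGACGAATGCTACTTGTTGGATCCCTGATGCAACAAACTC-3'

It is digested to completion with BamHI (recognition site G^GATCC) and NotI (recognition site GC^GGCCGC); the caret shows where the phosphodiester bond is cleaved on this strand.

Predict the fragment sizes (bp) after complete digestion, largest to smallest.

BamHI sites (GGATCC) start at positions 12, 78.
BamHI cuts after the first base of each site, so after positions 12, 78.
The NotI site (GCGGCCGC) starts at position 27.
NotI cuts after base 2 of each site, so after position 28.
Combined cut positions: 12, 28, 78.
Circular molecule, 3 cuts → 3 fragments:
  13–28 → 16 bp
  29–78 → 50 bp
  79–99 then 1–12 → 21 + 12 = 33 bp
Sorted largest to smallest: 50, 33, 16 bp.

50, 33, 16 bp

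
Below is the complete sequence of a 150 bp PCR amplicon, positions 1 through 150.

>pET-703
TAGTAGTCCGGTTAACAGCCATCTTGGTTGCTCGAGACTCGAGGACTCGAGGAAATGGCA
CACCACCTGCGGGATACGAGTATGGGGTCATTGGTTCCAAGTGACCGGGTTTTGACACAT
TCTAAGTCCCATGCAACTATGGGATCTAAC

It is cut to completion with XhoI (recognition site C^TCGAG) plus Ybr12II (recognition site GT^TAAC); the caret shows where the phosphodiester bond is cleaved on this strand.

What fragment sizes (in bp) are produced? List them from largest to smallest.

XhoI sites (CTCGAG) start at positions 31, 38, 46.
XhoI cuts after the first base of each site, so after positions 31, 38, 46.
The Ybr12II site (GTTAAC) starts at position 11.
Ybr12II cuts after base 2 of each site, so after position 12.
Combined cut positions: 12, 31, 38, 46.
Linear molecule, 4 cuts → 5 fragments:
  1–12 → 12 bp
  13–31 → 19 bp
  32–38 → 7 bp
  39–46 → 8 bp
  47–150 → 104 bp
Sorted largest to smallest: 104, 19, 12, 8, 7 bp.

104, 19, 12, 8, 7 bp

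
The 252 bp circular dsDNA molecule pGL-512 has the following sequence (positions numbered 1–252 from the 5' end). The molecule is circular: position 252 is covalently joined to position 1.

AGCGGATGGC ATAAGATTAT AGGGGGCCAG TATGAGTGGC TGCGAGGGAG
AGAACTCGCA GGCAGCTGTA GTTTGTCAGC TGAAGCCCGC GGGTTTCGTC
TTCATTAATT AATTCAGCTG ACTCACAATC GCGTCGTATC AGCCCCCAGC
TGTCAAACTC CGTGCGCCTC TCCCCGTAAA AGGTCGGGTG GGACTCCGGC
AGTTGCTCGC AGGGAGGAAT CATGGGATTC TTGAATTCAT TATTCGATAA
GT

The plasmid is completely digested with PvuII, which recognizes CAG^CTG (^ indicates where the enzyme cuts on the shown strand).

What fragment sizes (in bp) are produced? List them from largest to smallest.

168, 38, 32, 14 bp

PvuII sites (CAGCTG) start at positions 63, 77, 115, 147.
PvuII cuts after base 3 of each site, so after positions 65, 79, 117, 149.
Circular molecule, 4 cuts → 4 fragments:
  66–79 → 14 bp
  80–117 → 38 bp
  118–149 → 32 bp
  150–252 then 1–65 → 103 + 65 = 168 bp
Sorted largest to smallest: 168, 38, 32, 14 bp.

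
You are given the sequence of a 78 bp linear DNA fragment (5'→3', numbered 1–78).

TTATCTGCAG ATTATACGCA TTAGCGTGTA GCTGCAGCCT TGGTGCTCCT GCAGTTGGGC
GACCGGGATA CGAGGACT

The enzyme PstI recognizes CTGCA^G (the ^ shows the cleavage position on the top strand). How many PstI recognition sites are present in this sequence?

CTGCAG occurs starting at positions 5, 32, 49.
PstI cuts at 3 sites.

3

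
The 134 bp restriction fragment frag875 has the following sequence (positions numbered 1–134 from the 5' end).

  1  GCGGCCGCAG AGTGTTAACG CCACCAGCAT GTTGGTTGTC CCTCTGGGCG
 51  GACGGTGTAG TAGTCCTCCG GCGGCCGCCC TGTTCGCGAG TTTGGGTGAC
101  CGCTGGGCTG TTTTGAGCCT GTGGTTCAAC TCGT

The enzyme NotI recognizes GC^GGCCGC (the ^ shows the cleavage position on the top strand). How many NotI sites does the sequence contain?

2

GCGGCCGC occurs starting at positions 1, 71.
NotI cuts at 2 sites.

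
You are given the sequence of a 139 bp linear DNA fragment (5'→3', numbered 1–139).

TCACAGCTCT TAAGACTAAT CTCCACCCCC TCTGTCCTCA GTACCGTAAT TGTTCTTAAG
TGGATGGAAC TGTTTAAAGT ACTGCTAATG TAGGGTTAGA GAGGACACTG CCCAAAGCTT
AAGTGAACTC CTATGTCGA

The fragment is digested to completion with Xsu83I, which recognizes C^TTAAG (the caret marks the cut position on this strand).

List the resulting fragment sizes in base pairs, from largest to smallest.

Xsu83I sites (CTTAAG) start at positions 9, 55, 118.
Xsu83I cuts after the first base of each site, so after positions 9, 55, 118.
Linear molecule, 3 cuts → 4 fragments:
  1–9 → 9 bp
  10–55 → 46 bp
  56–118 → 63 bp
  119–139 → 21 bp
Sorted largest to smallest: 63, 46, 21, 9 bp.

63, 46, 21, 9 bp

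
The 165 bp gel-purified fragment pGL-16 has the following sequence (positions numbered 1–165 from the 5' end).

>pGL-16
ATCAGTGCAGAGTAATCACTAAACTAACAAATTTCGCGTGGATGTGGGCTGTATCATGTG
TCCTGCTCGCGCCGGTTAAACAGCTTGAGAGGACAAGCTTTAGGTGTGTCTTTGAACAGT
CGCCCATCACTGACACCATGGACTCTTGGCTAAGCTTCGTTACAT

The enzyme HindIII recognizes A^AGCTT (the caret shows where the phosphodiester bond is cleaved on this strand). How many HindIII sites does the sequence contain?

AAGCTT occurs starting at positions 95, 152.
HindIII cuts at 2 sites.

2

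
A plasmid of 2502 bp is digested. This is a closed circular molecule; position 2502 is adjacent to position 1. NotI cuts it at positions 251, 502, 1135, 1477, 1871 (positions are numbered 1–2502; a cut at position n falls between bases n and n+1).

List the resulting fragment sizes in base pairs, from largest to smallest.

882, 633, 394, 342, 251 bp

Circular molecule, 5 cuts → 5 fragments:
  502 − 251 = 251 bp
  1135 − 502 = 633 bp
  1477 − 1135 = 342 bp
  1871 − 1477 = 394 bp
  wrap: 2502 − 1871 + 251 = 882 bp
Sorted largest to smallest: 882, 633, 394, 342, 251 bp.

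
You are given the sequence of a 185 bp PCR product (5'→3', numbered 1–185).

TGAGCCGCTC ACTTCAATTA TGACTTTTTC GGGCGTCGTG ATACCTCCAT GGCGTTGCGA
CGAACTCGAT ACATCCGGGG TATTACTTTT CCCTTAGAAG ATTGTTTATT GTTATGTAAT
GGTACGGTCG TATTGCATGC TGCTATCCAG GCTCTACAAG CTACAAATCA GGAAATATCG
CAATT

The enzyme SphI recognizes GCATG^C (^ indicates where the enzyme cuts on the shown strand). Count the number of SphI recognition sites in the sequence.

GCATGC occurs starting at position 135.
SphI cuts at 1 site.

1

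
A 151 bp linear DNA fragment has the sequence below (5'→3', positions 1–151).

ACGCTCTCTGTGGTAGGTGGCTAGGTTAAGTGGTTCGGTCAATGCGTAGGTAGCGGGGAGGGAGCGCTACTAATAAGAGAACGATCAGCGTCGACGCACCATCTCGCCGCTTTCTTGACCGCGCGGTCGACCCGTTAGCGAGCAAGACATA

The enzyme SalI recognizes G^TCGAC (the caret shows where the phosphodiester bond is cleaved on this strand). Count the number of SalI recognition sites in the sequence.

2

GTCGAC occurs starting at positions 90, 126.
SalI cuts at 2 sites.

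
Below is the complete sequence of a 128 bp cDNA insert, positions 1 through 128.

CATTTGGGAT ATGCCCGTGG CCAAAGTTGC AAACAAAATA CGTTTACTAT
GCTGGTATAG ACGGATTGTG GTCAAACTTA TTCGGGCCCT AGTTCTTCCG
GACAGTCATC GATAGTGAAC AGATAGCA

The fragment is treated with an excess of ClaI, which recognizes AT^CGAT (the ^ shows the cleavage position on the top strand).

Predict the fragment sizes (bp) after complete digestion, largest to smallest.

The ClaI site (ATCGAT) starts at position 108.
ClaI cuts after base 2 of each site, so after position 109.
Linear molecule, 1 cut → 2 fragments:
  1–109 → 109 bp
  110–128 → 19 bp
Sorted largest to smallest: 109, 19 bp.

109, 19 bp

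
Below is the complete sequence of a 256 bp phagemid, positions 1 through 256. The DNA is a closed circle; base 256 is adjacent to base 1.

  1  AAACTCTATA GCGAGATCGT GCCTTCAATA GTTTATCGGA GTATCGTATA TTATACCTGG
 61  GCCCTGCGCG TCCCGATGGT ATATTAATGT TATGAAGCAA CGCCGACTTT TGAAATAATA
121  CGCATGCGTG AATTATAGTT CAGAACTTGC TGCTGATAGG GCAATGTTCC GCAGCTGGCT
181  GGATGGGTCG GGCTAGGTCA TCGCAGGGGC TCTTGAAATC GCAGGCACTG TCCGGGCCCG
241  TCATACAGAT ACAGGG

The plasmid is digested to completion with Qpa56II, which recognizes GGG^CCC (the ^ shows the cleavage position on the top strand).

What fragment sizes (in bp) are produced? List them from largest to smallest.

175, 81 bp

Qpa56II sites (GGGCCC) start at positions 59, 234.
Qpa56II cuts after base 3 of each site, so after positions 61, 236.
Circular molecule, 2 cuts → 2 fragments:
  62–236 → 175 bp
  237–256 then 1–61 → 20 + 61 = 81 bp
Sorted largest to smallest: 175, 81 bp.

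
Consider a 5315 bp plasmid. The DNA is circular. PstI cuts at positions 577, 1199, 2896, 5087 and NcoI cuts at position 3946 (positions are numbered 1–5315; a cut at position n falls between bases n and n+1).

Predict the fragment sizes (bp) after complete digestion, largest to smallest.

1697, 1141, 1050, 805, 622 bp

Combined cut positions (sorted): 577, 1199, 2896, 3946, 5087.
Circular molecule, 5 cuts → 5 fragments:
  1199 − 577 = 622 bp
  2896 − 1199 = 1697 bp
  3946 − 2896 = 1050 bp
  5087 − 3946 = 1141 bp
  wrap: 5315 − 5087 + 577 = 805 bp
Sorted largest to smallest: 1697, 1141, 1050, 805, 622 bp.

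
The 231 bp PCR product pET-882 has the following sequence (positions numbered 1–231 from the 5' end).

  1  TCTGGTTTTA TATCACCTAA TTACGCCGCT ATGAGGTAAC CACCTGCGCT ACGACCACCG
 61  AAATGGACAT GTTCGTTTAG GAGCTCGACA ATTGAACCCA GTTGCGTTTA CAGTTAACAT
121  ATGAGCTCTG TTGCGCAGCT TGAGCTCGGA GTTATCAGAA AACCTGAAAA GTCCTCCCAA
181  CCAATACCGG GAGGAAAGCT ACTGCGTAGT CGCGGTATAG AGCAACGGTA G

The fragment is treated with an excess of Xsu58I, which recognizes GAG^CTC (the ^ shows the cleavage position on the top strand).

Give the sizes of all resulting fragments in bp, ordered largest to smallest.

87, 83, 42, 19 bp

Xsu58I sites (GAGCTC) start at positions 81, 123, 142.
Xsu58I cuts after base 3 of each site, so after positions 83, 125, 144.
Linear molecule, 3 cuts → 4 fragments:
  1–83 → 83 bp
  84–125 → 42 bp
  126–144 → 19 bp
  145–231 → 87 bp
Sorted largest to smallest: 87, 83, 42, 19 bp.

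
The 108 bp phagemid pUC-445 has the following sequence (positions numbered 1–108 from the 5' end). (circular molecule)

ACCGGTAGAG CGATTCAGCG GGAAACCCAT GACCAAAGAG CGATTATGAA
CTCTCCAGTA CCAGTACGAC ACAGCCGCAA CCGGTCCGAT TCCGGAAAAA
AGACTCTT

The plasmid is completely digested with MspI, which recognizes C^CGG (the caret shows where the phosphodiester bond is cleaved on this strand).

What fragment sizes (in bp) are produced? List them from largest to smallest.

MspI sites (CCGG) start at positions 2, 81, 92.
MspI cuts after the first base of each site, so after positions 2, 81, 92.
Circular molecule, 3 cuts → 3 fragments:
  3–81 → 79 bp
  82–92 → 11 bp
  93–108 then 1–2 → 16 + 2 = 18 bp
Sorted largest to smallest: 79, 18, 11 bp.

79, 18, 11 bp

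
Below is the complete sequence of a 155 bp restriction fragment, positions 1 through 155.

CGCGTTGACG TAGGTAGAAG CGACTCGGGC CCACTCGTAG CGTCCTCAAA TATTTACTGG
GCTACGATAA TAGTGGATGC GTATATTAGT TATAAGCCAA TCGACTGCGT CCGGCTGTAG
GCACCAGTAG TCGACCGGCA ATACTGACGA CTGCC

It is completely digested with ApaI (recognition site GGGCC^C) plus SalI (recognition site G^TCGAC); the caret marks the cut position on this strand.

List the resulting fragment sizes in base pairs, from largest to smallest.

The ApaI site (GGGCCC) starts at position 27.
ApaI cuts after base 5 of each site (before the last base), so after position 31.
The SalI site (GTCGAC) starts at position 130.
SalI cuts after the first base of each site, so after position 130.
Combined cut positions: 31, 130.
Linear molecule, 2 cuts → 3 fragments:
  1–31 → 31 bp
  32–130 → 99 bp
  131–155 → 25 bp
Sorted largest to smallest: 99, 31, 25 bp.

99, 31, 25 bp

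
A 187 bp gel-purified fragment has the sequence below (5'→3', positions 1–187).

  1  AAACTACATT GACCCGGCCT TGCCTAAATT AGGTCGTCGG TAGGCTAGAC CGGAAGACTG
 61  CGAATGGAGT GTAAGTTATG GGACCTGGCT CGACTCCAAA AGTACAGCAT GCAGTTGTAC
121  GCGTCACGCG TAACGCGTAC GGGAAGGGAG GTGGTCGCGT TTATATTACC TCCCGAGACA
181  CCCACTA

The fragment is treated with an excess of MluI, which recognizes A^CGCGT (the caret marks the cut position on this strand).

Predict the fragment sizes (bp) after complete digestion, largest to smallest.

MluI sites (ACGCGT) start at positions 119, 126, 133.
MluI cuts after the first base of each site, so after positions 119, 126, 133.
Linear molecule, 3 cuts → 4 fragments:
  1–119 → 119 bp
  120–126 → 7 bp
  127–133 → 7 bp
  134–187 → 54 bp
Sorted largest to smallest: 119, 54, 7, 7 bp.

119, 54, 7, 7 bp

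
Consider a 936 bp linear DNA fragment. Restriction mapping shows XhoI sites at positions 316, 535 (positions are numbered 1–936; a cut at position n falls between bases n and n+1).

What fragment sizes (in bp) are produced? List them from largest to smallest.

Linear molecule, 2 cuts → 3 fragments:
  316 − 0 = 316 bp
  535 − 316 = 219 bp
  936 − 535 = 401 bp
Sorted largest to smallest: 401, 316, 219 bp.

401, 316, 219 bp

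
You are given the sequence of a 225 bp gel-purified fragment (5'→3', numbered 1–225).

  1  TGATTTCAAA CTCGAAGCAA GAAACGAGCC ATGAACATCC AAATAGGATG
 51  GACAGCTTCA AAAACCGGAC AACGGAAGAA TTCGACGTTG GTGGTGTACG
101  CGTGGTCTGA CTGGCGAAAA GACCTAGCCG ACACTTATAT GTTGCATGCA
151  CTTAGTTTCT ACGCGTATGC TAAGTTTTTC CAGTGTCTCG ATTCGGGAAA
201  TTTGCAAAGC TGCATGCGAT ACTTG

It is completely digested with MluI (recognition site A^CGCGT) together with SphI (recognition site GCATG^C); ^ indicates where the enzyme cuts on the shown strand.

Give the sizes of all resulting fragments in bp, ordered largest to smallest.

98, 55, 50, 13, 9 bp

MluI sites (ACGCGT) start at positions 98, 161.
MluI cuts after the first base of each site, so after positions 98, 161.
SphI sites (GCATGC) start at positions 144, 212.
SphI cuts after base 5 of each site (before the last base), so after positions 148, 216.
Combined cut positions: 98, 148, 161, 216.
Linear molecule, 4 cuts → 5 fragments:
  1–98 → 98 bp
  99–148 → 50 bp
  149–161 → 13 bp
  162–216 → 55 bp
  217–225 → 9 bp
Sorted largest to smallest: 98, 55, 50, 13, 9 bp.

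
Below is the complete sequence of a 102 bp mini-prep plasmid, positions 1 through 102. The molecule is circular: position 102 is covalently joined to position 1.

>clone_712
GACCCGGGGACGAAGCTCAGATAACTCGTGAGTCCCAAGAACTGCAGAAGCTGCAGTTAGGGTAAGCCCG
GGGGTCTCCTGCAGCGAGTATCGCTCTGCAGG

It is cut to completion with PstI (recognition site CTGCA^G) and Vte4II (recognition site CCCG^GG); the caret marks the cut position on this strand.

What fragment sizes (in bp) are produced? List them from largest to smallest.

40, 17, 15, 13, 9, 8 bp

PstI sites (CTGCAG) start at positions 42, 51, 79, 96.
PstI cuts after base 5 of each site (before the last base), so after positions 46, 55, 83, 100.
Vte4II sites (CCCGGG) start at positions 3, 67.
Vte4II cuts after base 4 of each site, so after positions 6, 70.
Combined cut positions: 6, 46, 55, 70, 83, 100.
Circular molecule, 6 cuts → 6 fragments:
  7–46 → 40 bp
  47–55 → 9 bp
  56–70 → 15 bp
  71–83 → 13 bp
  84–100 → 17 bp
  101–102 then 1–6 → 2 + 6 = 8 bp
Sorted largest to smallest: 40, 17, 15, 13, 9, 8 bp.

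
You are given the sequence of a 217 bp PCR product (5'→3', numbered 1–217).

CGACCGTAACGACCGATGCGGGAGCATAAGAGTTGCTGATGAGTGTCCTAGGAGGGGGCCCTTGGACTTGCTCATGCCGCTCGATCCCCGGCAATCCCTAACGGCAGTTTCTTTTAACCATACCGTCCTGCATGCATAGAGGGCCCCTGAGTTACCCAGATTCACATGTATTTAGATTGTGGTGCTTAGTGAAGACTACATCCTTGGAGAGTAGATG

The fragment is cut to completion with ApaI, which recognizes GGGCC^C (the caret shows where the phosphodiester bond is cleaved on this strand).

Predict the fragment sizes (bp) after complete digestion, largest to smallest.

85, 72, 60 bp

ApaI sites (GGGCCC) start at positions 56, 141.
ApaI cuts after base 5 of each site (before the last base), so after positions 60, 145.
Linear molecule, 2 cuts → 3 fragments:
  1–60 → 60 bp
  61–145 → 85 bp
  146–217 → 72 bp
Sorted largest to smallest: 85, 72, 60 bp.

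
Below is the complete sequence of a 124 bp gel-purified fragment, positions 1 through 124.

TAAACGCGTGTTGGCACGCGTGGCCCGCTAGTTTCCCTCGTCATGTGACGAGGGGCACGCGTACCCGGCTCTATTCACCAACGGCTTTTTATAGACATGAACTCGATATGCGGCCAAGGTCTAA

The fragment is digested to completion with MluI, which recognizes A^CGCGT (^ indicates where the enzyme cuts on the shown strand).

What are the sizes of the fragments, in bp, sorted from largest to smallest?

MluI sites (ACGCGT) start at positions 4, 16, 57.
MluI cuts after the first base of each site, so after positions 4, 16, 57.
Linear molecule, 3 cuts → 4 fragments:
  1–4 → 4 bp
  5–16 → 12 bp
  17–57 → 41 bp
  58–124 → 67 bp
Sorted largest to smallest: 67, 41, 12, 4 bp.

67, 41, 12, 4 bp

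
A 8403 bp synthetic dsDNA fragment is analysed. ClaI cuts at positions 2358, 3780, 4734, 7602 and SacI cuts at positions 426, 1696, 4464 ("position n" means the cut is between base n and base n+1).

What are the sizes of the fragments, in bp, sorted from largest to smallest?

2868, 1422, 1270, 801, 684, 662, 426, 270 bp

Combined cut positions (sorted): 426, 1696, 2358, 3780, 4464, 4734, 7602.
Linear molecule, 7 cuts → 8 fragments:
  426 − 0 = 426 bp
  1696 − 426 = 1270 bp
  2358 − 1696 = 662 bp
  3780 − 2358 = 1422 bp
  4464 − 3780 = 684 bp
  4734 − 4464 = 270 bp
  7602 − 4734 = 2868 bp
  8403 − 7602 = 801 bp
Sorted largest to smallest: 2868, 1422, 1270, 801, 684, 662, 426, 270 bp.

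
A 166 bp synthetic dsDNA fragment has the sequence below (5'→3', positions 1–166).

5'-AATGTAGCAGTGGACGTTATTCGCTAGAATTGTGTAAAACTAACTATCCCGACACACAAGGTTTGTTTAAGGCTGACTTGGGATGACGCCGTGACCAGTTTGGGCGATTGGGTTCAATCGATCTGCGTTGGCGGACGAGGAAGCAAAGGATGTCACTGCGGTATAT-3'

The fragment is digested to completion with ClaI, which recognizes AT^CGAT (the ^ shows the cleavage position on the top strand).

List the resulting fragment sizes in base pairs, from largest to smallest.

The ClaI site (ATCGAT) starts at position 117.
ClaI cuts after base 2 of each site, so after position 118.
Linear molecule, 1 cut → 2 fragments:
  1–118 → 118 bp
  119–166 → 48 bp
Sorted largest to smallest: 118, 48 bp.

118, 48 bp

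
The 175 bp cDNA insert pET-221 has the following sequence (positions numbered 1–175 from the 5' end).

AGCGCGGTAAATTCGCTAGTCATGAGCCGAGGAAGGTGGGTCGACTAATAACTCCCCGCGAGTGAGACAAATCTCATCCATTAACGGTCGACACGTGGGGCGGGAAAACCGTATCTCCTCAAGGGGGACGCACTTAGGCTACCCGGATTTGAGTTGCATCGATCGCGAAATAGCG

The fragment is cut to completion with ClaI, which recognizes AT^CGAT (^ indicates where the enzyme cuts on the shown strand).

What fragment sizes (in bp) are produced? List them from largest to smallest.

159, 16 bp

The ClaI site (ATCGAT) starts at position 158.
ClaI cuts after base 2 of each site, so after position 159.
Linear molecule, 1 cut → 2 fragments:
  1–159 → 159 bp
  160–175 → 16 bp
Sorted largest to smallest: 159, 16 bp.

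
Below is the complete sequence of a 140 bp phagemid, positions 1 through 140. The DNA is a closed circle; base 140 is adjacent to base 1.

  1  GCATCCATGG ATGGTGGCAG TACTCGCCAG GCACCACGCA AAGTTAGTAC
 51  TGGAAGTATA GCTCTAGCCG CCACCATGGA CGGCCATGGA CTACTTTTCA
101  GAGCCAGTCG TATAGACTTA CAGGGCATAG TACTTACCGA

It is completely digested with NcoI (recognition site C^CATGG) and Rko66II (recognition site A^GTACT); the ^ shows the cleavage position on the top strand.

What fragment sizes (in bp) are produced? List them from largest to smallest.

45, 28, 27, 16, 14, 10 bp

NcoI sites (CCATGG) start at positions 5, 74, 84.
NcoI cuts after the first base of each site, so after positions 5, 74, 84.
Rko66II sites (AGTACT) start at positions 19, 46, 129.
Rko66II cuts after the first base of each site, so after positions 19, 46, 129.
Combined cut positions: 5, 19, 46, 74, 84, 129.
Circular molecule, 6 cuts → 6 fragments:
  6–19 → 14 bp
  20–46 → 27 bp
  47–74 → 28 bp
  75–84 → 10 bp
  85–129 → 45 bp
  130–140 then 1–5 → 11 + 5 = 16 bp
Sorted largest to smallest: 45, 28, 27, 16, 14, 10 bp.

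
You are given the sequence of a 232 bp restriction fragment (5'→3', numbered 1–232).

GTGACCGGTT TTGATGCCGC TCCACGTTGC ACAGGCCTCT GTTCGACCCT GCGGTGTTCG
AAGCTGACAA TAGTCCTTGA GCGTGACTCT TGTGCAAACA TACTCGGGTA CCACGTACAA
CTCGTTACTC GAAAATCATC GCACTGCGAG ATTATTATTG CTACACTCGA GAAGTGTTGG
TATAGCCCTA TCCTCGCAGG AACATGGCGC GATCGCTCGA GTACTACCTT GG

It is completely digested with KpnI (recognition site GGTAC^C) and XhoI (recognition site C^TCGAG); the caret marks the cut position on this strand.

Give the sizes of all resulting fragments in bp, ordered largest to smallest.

111, 55, 50, 16 bp

The KpnI site (GGTACC) starts at position 107.
KpnI cuts after base 5 of each site (before the last base), so after position 111.
XhoI sites (CTCGAG) start at positions 166, 216.
XhoI cuts after the first base of each site, so after positions 166, 216.
Combined cut positions: 111, 166, 216.
Linear molecule, 3 cuts → 4 fragments:
  1–111 → 111 bp
  112–166 → 55 bp
  167–216 → 50 bp
  217–232 → 16 bp
Sorted largest to smallest: 111, 55, 50, 16 bp.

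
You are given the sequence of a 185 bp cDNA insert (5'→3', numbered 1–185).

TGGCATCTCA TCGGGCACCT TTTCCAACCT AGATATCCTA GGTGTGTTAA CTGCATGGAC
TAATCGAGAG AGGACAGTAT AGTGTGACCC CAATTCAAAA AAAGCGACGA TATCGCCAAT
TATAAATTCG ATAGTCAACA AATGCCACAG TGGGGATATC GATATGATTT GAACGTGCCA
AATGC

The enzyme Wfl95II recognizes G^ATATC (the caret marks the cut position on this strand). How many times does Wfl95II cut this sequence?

3

GATATC occurs starting at positions 32, 109, 155.
Wfl95II cuts at 3 sites.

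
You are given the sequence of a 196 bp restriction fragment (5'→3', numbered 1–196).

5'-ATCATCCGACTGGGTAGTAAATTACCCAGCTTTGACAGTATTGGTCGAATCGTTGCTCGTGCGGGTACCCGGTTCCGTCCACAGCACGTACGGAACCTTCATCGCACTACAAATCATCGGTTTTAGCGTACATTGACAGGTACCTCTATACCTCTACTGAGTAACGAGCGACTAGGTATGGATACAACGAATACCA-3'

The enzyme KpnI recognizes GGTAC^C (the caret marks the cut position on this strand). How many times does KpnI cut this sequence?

GGTACC occurs starting at positions 64, 139.
KpnI cuts at 2 sites.

2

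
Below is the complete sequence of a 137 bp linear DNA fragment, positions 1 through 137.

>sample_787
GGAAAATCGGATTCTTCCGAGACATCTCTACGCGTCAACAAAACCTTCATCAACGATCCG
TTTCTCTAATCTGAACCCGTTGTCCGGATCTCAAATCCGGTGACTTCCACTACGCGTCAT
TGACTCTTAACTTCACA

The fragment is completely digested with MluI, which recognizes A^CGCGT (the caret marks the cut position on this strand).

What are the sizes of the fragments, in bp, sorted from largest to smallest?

MluI sites (ACGCGT) start at positions 30, 112.
MluI cuts after the first base of each site, so after positions 30, 112.
Linear molecule, 2 cuts → 3 fragments:
  1–30 → 30 bp
  31–112 → 82 bp
  113–137 → 25 bp
Sorted largest to smallest: 82, 30, 25 bp.

82, 30, 25 bp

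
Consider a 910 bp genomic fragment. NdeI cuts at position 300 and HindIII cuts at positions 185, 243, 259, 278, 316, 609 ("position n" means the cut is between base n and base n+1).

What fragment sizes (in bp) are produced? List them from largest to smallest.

Combined cut positions (sorted): 185, 243, 259, 278, 300, 316, 609.
Linear molecule, 7 cuts → 8 fragments:
  185 − 0 = 185 bp
  243 − 185 = 58 bp
  259 − 243 = 16 bp
  278 − 259 = 19 bp
  300 − 278 = 22 bp
  316 − 300 = 16 bp
  609 − 316 = 293 bp
  910 − 609 = 301 bp
Sorted largest to smallest: 301, 293, 185, 58, 22, 19, 16, 16 bp.

301, 293, 185, 58, 22, 19, 16, 16 bp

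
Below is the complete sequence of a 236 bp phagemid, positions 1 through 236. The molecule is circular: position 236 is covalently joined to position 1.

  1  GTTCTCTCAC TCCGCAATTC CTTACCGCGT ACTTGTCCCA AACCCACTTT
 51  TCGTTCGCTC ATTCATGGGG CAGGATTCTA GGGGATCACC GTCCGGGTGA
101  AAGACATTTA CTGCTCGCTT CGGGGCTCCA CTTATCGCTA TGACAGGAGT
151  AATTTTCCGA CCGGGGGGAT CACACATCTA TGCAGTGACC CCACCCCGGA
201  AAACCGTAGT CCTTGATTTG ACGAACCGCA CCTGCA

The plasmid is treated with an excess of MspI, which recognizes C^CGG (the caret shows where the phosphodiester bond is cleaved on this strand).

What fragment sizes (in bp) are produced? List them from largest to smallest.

133, 68, 35 bp

MspI sites (CCGG) start at positions 93, 161, 196.
MspI cuts after the first base of each site, so after positions 93, 161, 196.
Circular molecule, 3 cuts → 3 fragments:
  94–161 → 68 bp
  162–196 → 35 bp
  197–236 then 1–93 → 40 + 93 = 133 bp
Sorted largest to smallest: 133, 68, 35 bp.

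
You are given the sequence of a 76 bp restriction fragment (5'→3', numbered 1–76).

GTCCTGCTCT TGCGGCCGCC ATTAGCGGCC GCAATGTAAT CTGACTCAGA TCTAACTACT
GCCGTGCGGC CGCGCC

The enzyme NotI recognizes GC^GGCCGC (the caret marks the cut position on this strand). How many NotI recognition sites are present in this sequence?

GCGGCCGC occurs starting at positions 12, 25, 66.
NotI cuts at 3 sites.

3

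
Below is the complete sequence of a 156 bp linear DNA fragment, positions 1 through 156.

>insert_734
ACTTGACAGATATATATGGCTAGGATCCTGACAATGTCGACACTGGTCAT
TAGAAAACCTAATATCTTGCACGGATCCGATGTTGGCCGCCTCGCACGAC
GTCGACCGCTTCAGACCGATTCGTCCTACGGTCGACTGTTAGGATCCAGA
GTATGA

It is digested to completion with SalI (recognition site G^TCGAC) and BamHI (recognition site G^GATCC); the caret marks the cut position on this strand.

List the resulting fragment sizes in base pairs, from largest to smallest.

37, 30, 28, 23, 14, 13, 11 bp

SalI sites (GTCGAC) start at positions 36, 101, 131.
SalI cuts after the first base of each site, so after positions 36, 101, 131.
BamHI sites (GGATCC) start at positions 23, 73, 142.
BamHI cuts after the first base of each site, so after positions 23, 73, 142.
Combined cut positions: 23, 36, 73, 101, 131, 142.
Linear molecule, 6 cuts → 7 fragments:
  1–23 → 23 bp
  24–36 → 13 bp
  37–73 → 37 bp
  74–101 → 28 bp
  102–131 → 30 bp
  132–142 → 11 bp
  143–156 → 14 bp
Sorted largest to smallest: 37, 30, 28, 23, 14, 13, 11 bp.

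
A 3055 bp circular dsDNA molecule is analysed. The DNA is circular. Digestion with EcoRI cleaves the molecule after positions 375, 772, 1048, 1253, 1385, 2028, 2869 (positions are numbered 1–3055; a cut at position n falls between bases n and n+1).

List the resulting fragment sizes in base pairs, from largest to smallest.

Circular molecule, 7 cuts → 7 fragments:
  772 − 375 = 397 bp
  1048 − 772 = 276 bp
  1253 − 1048 = 205 bp
  1385 − 1253 = 132 bp
  2028 − 1385 = 643 bp
  2869 − 2028 = 841 bp
  wrap: 3055 − 2869 + 375 = 561 bp
Sorted largest to smallest: 841, 643, 561, 397, 276, 205, 132 bp.

841, 643, 561, 397, 276, 205, 132 bp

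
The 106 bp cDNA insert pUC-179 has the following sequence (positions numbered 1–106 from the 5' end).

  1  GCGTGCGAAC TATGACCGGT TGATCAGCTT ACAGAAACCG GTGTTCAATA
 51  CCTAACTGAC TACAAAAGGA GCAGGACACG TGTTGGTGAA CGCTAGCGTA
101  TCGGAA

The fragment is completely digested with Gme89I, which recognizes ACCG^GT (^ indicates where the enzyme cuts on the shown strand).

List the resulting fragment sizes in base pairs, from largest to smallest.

66, 22, 18 bp

Gme89I sites (ACCGGT) start at positions 15, 37.
Gme89I cuts after base 4 of each site, so after positions 18, 40.
Linear molecule, 2 cuts → 3 fragments:
  1–18 → 18 bp
  19–40 → 22 bp
  41–106 → 66 bp
Sorted largest to smallest: 66, 22, 18 bp.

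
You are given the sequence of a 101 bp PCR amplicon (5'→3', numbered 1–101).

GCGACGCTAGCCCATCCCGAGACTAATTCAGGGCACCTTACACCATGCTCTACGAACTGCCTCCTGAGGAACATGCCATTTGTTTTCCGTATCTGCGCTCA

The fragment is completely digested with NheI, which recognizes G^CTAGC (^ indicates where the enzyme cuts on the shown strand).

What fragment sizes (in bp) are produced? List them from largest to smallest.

95, 6 bp

The NheI site (GCTAGC) starts at position 6.
NheI cuts after the first base of each site, so after position 6.
Linear molecule, 1 cut → 2 fragments:
  1–6 → 6 bp
  7–101 → 95 bp
Sorted largest to smallest: 95, 6 bp.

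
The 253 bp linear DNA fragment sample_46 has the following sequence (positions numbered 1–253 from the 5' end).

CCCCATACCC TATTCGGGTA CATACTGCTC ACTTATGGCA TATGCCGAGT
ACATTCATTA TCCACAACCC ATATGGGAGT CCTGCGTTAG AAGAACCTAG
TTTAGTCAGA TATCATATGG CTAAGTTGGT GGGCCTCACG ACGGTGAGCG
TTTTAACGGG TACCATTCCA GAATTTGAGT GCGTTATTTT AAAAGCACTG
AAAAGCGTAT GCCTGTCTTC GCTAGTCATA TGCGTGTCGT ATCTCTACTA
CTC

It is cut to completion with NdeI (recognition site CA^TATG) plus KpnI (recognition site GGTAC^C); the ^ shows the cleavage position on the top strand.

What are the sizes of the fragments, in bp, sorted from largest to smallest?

65, 48, 44, 40, 31, 25 bp

NdeI sites (CATATG) start at positions 39, 70, 114, 227.
NdeI cuts after base 2 of each site, so after positions 40, 71, 115, 228.
The KpnI site (GGTACC) starts at position 159.
KpnI cuts after base 5 of each site (before the last base), so after position 163.
Combined cut positions: 40, 71, 115, 163, 228.
Linear molecule, 5 cuts → 6 fragments:
  1–40 → 40 bp
  41–71 → 31 bp
  72–115 → 44 bp
  116–163 → 48 bp
  164–228 → 65 bp
  229–253 → 25 bp
Sorted largest to smallest: 65, 48, 44, 40, 31, 25 bp.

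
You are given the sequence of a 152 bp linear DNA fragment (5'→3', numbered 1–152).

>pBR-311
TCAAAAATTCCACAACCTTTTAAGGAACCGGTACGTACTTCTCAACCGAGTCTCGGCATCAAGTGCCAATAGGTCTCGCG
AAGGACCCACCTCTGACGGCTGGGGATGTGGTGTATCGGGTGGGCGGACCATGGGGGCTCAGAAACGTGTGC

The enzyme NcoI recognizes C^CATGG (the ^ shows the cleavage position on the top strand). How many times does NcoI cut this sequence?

1

CCATGG occurs starting at position 129.
NcoI cuts at 1 site.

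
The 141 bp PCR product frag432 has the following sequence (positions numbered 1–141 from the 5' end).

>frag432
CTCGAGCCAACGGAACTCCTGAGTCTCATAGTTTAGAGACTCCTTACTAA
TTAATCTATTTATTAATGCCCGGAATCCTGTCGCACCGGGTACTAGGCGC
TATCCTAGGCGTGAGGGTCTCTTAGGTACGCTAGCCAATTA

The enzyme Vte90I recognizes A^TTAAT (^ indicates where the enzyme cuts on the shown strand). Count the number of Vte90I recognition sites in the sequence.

ATTAAT occurs starting at positions 50, 62.
Vte90I cuts at 2 sites.

2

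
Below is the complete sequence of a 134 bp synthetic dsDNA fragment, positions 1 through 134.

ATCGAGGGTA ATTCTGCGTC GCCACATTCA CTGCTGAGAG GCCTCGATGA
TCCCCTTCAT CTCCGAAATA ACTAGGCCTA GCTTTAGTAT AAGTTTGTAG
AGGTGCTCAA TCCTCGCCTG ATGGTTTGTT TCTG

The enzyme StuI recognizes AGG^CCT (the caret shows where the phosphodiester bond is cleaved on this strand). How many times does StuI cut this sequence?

AGGCCT occurs starting at positions 39, 74.
StuI cuts at 2 sites.

2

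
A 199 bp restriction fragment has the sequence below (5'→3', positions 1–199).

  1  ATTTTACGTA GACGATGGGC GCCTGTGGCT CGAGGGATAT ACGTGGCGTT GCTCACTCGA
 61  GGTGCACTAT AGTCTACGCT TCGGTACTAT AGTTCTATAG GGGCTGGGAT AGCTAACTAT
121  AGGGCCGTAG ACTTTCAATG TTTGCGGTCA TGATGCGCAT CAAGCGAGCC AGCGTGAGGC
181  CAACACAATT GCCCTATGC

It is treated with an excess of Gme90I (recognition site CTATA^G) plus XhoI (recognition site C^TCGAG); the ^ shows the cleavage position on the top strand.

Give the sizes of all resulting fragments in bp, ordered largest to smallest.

Gme90I sites (CTATAG) start at positions 67, 87, 95, 117.
Gme90I cuts after base 5 of each site (before the last base), so after positions 71, 91, 99, 121.
XhoI sites (CTCGAG) start at positions 29, 56.
XhoI cuts after the first base of each site, so after positions 29, 56.
Combined cut positions: 29, 56, 71, 91, 99, 121.
Linear molecule, 6 cuts → 7 fragments:
  1–29 → 29 bp
  30–56 → 27 bp
  57–71 → 15 bp
  72–91 → 20 bp
  92–99 → 8 bp
  100–121 → 22 bp
  122–199 → 78 bp
Sorted largest to smallest: 78, 29, 27, 22, 20, 15, 8 bp.

78, 29, 27, 22, 20, 15, 8 bp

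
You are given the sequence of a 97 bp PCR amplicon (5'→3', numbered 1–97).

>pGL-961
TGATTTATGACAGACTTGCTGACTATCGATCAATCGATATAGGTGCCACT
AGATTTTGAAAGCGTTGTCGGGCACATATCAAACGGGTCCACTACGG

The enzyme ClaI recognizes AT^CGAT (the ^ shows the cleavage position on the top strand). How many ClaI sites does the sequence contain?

2

ATCGAT occurs starting at positions 25, 33.
ClaI cuts at 2 sites.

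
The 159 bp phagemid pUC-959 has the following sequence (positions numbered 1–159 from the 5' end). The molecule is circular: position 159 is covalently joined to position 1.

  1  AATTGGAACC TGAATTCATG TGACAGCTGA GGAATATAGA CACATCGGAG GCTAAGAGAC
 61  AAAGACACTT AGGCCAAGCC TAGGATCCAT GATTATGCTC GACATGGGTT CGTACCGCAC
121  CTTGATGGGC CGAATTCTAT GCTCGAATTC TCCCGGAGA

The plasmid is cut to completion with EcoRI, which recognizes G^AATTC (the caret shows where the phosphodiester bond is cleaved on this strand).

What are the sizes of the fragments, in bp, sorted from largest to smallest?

120, 26, 13 bp

EcoRI sites (GAATTC) start at positions 12, 132, 145.
EcoRI cuts after the first base of each site, so after positions 12, 132, 145.
Circular molecule, 3 cuts → 3 fragments:
  13–132 → 120 bp
  133–145 → 13 bp
  146–159 then 1–12 → 14 + 12 = 26 bp
Sorted largest to smallest: 120, 26, 13 bp.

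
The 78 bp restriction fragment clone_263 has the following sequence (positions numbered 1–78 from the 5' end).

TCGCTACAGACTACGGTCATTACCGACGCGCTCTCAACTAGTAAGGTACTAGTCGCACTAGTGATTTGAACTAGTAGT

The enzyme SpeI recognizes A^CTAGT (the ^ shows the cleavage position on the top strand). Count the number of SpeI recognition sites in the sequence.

4

ACTAGT occurs starting at positions 37, 48, 57, 70.
SpeI cuts at 4 sites.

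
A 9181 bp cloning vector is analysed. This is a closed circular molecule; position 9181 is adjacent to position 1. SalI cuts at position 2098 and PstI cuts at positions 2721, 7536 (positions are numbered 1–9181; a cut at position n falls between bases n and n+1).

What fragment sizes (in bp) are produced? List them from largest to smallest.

4815, 3743, 623 bp

Combined cut positions (sorted): 2098, 2721, 7536.
Circular molecule, 3 cuts → 3 fragments:
  2721 − 2098 = 623 bp
  7536 − 2721 = 4815 bp
  wrap: 9181 − 7536 + 2098 = 3743 bp
Sorted largest to smallest: 4815, 3743, 623 bp.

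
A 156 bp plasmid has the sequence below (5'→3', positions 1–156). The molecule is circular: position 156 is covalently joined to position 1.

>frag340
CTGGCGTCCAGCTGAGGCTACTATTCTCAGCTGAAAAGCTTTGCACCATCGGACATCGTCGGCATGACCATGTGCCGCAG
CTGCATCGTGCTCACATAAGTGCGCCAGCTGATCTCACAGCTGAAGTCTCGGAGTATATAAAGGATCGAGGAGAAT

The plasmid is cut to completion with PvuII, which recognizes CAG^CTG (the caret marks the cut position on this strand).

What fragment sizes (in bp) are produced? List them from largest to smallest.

50, 47, 28, 19, 12 bp

PvuII sites (CAGCTG) start at positions 9, 28, 78, 106, 118.
PvuII cuts after base 3 of each site, so after positions 11, 30, 80, 108, 120.
Circular molecule, 5 cuts → 5 fragments:
  12–30 → 19 bp
  31–80 → 50 bp
  81–108 → 28 bp
  109–120 → 12 bp
  121–156 then 1–11 → 36 + 11 = 47 bp
Sorted largest to smallest: 50, 47, 28, 19, 12 bp.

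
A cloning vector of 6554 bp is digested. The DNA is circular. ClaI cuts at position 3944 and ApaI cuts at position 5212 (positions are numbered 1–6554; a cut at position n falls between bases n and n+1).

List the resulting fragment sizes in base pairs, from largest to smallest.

Combined cut positions (sorted): 3944, 5212.
Circular molecule, 2 cuts → 2 fragments:
  5212 − 3944 = 1268 bp
  wrap: 6554 − 5212 + 3944 = 5286 bp
Sorted largest to smallest: 5286, 1268 bp.

5286, 1268 bp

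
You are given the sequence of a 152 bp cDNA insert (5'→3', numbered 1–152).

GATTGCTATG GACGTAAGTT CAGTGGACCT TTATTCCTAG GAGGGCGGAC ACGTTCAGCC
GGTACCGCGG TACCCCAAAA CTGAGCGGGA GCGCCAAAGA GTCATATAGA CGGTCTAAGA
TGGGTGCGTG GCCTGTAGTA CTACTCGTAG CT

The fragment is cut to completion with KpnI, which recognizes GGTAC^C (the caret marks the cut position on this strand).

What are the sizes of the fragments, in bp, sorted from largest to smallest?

79, 65, 8 bp

KpnI sites (GGTACC) start at positions 61, 69.
KpnI cuts after base 5 of each site (before the last base), so after positions 65, 73.
Linear molecule, 2 cuts → 3 fragments:
  1–65 → 65 bp
  66–73 → 8 bp
  74–152 → 79 bp
Sorted largest to smallest: 79, 65, 8 bp.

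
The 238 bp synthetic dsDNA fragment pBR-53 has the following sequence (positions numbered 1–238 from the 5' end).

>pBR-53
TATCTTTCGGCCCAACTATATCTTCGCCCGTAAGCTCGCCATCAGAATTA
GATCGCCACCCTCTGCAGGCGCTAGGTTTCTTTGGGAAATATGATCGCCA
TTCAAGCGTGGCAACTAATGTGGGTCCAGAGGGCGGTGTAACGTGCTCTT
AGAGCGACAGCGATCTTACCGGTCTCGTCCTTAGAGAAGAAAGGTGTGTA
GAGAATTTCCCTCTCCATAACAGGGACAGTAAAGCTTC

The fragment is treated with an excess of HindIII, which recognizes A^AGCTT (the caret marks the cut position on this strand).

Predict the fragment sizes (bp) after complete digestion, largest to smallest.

The HindIII site (AAGCTT) starts at position 232.
HindIII cuts after the first base of each site, so after position 232.
Linear molecule, 1 cut → 2 fragments:
  1–232 → 232 bp
  233–238 → 6 bp
Sorted largest to smallest: 232, 6 bp.

232, 6 bp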